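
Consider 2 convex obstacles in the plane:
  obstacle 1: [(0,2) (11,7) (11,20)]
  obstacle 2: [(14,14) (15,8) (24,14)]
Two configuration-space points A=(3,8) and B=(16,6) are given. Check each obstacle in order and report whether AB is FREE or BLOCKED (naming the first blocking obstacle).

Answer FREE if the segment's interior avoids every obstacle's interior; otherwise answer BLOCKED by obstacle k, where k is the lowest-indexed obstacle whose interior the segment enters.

BLOCKED by obstacle 1

Obstacle 1 [(0,2) (11,7) (11,20)]:
  edge (0,2)–(11,7): crosses AB
  edge (11,7)–(11,20): clear
  edge (11,20)–(0,2): crosses AB
  → BLOCKED
Obstacle 2 [(14,14) (15,8) (24,14)]:
  edge (14,14)–(15,8): clear
  edge (15,8)–(24,14): clear
  edge (24,14)–(14,14): clear
  midpoint (19/2,7) outside
  → clear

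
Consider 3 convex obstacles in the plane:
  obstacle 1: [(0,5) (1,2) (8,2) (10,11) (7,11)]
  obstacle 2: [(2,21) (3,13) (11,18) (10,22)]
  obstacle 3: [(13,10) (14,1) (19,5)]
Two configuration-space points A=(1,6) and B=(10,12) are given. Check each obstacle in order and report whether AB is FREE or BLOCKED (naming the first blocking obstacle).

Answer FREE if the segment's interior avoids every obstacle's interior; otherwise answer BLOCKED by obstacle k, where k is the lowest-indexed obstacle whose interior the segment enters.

BLOCKED by obstacle 1

Obstacle 1 [(0,5) (1,2) (8,2) (10,11) (7,11)]:
  edge (0,5)–(1,2): clear
  edge (1,2)–(8,2): clear
  edge (8,2)–(10,11): clear
  edge (10,11)–(7,11): crosses AB
  edge (7,11)–(0,5): crosses AB
  → BLOCKED
Obstacle 2 [(2,21) (3,13) (11,18) (10,22)]:
  edge (2,21)–(3,13): clear
  edge (3,13)–(11,18): clear
  edge (11,18)–(10,22): clear
  edge (10,22)–(2,21): clear
  midpoint (11/2,9) outside
  → clear
Obstacle 3 [(13,10) (14,1) (19,5)]:
  edge (13,10)–(14,1): clear
  edge (14,1)–(19,5): clear
  edge (19,5)–(13,10): clear
  midpoint (11/2,9) outside
  → clear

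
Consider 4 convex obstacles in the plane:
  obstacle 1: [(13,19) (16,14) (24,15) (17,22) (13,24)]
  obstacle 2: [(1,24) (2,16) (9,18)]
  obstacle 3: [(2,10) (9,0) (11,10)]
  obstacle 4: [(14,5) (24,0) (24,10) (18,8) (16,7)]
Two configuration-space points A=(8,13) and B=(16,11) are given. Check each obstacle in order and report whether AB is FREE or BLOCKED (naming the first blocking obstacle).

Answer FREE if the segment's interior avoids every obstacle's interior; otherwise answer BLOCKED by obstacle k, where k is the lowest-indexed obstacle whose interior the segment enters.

FREE

Obstacle 1 [(13,19) (16,14) (24,15) (17,22) (13,24)]:
  edge (13,19)–(16,14): clear
  edge (16,14)–(24,15): clear
  edge (24,15)–(17,22): clear
  edge (17,22)–(13,24): clear
  edge (13,24)–(13,19): clear
  midpoint (12,12) outside
  → clear
Obstacle 2 [(1,24) (2,16) (9,18)]:
  edge (1,24)–(2,16): clear
  edge (2,16)–(9,18): clear
  edge (9,18)–(1,24): clear
  midpoint (12,12) outside
  → clear
Obstacle 3 [(2,10) (9,0) (11,10)]:
  edge (2,10)–(9,0): clear
  edge (9,0)–(11,10): clear
  edge (11,10)–(2,10): clear
  midpoint (12,12) outside
  → clear
Obstacle 4 [(14,5) (24,0) (24,10) (18,8) (16,7)]:
  edge (14,5)–(24,0): clear
  edge (24,0)–(24,10): clear
  edge (24,10)–(18,8): clear
  edge (18,8)–(16,7): clear
  edge (16,7)–(14,5): clear
  midpoint (12,12) outside
  → clear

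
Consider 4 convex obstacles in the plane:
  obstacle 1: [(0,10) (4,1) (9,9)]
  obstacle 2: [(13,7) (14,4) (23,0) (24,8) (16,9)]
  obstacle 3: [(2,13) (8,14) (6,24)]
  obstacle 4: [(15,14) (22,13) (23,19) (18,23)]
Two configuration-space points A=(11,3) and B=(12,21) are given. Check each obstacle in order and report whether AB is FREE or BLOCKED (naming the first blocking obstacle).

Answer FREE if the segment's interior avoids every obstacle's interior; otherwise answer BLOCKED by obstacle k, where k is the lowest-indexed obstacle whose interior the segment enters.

Obstacle 1 [(0,10) (4,1) (9,9)]:
  edge (0,10)–(4,1): clear
  edge (4,1)–(9,9): clear
  edge (9,9)–(0,10): clear
  midpoint (23/2,12) outside
  → clear
Obstacle 2 [(13,7) (14,4) (23,0) (24,8) (16,9)]:
  edge (13,7)–(14,4): clear
  edge (14,4)–(23,0): clear
  edge (23,0)–(24,8): clear
  edge (24,8)–(16,9): clear
  edge (16,9)–(13,7): clear
  midpoint (23/2,12) outside
  → clear
Obstacle 3 [(2,13) (8,14) (6,24)]:
  edge (2,13)–(8,14): clear
  edge (8,14)–(6,24): clear
  edge (6,24)–(2,13): clear
  midpoint (23/2,12) outside
  → clear
Obstacle 4 [(15,14) (22,13) (23,19) (18,23)]:
  edge (15,14)–(22,13): clear
  edge (22,13)–(23,19): clear
  edge (23,19)–(18,23): clear
  edge (18,23)–(15,14): clear
  midpoint (23/2,12) outside
  → clear

FREE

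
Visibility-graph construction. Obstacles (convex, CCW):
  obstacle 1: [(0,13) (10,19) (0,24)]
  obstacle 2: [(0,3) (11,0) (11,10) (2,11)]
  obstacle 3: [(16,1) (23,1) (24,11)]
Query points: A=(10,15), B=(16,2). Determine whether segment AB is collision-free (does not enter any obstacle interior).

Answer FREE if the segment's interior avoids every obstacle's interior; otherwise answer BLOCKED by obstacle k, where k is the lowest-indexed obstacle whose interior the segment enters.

Obstacle 1 [(0,13) (10,19) (0,24)]:
  edge (0,13)–(10,19): clear
  edge (10,19)–(0,24): clear
  edge (0,24)–(0,13): clear
  midpoint (13,17/2) outside
  → clear
Obstacle 2 [(0,3) (11,0) (11,10) (2,11)]:
  edge (0,3)–(11,0): clear
  edge (11,0)–(11,10): clear
  edge (11,10)–(2,11): clear
  edge (2,11)–(0,3): clear
  midpoint (13,17/2) outside
  → clear
Obstacle 3 [(16,1) (23,1) (24,11)]:
  edge (16,1)–(23,1): clear
  edge (23,1)–(24,11): clear
  edge (24,11)–(16,1): clear
  midpoint (13,17/2) outside
  → clear

FREE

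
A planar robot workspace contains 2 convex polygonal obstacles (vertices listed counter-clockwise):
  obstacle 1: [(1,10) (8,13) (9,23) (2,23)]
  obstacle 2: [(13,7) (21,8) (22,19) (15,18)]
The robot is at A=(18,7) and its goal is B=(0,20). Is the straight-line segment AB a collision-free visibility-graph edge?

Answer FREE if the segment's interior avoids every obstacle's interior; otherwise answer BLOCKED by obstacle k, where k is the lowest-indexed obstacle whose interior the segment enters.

Obstacle 1 [(1,10) (8,13) (9,23) (2,23)]:
  edge (1,10)–(8,13): clear
  edge (8,13)–(9,23): crosses AB
  edge (9,23)–(2,23): clear
  edge (2,23)–(1,10): crosses AB
  → BLOCKED
Obstacle 2 [(13,7) (21,8) (22,19) (15,18)]:
  edge (13,7)–(21,8): crosses AB
  edge (21,8)–(22,19): clear
  edge (22,19)–(15,18): clear
  edge (15,18)–(13,7): crosses AB
  → BLOCKED

BLOCKED by obstacle 1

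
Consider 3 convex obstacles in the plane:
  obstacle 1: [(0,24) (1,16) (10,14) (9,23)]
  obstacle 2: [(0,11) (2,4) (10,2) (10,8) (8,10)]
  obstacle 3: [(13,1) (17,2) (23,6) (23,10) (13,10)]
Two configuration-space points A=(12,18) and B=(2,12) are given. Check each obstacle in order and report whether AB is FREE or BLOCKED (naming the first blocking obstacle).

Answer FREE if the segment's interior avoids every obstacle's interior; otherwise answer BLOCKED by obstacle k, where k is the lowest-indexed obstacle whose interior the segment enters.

Obstacle 1 [(0,24) (1,16) (10,14) (9,23)]:
  edge (0,24)–(1,16): clear
  edge (1,16)–(10,14): crosses AB
  edge (10,14)–(9,23): crosses AB
  edge (9,23)–(0,24): clear
  → BLOCKED
Obstacle 2 [(0,11) (2,4) (10,2) (10,8) (8,10)]:
  edge (0,11)–(2,4): clear
  edge (2,4)–(10,2): clear
  edge (10,2)–(10,8): clear
  edge (10,8)–(8,10): clear
  edge (8,10)–(0,11): clear
  midpoint (7,15) outside
  → clear
Obstacle 3 [(13,1) (17,2) (23,6) (23,10) (13,10)]:
  edge (13,1)–(17,2): clear
  edge (17,2)–(23,6): clear
  edge (23,6)–(23,10): clear
  edge (23,10)–(13,10): clear
  edge (13,10)–(13,1): clear
  midpoint (7,15) outside
  → clear

BLOCKED by obstacle 1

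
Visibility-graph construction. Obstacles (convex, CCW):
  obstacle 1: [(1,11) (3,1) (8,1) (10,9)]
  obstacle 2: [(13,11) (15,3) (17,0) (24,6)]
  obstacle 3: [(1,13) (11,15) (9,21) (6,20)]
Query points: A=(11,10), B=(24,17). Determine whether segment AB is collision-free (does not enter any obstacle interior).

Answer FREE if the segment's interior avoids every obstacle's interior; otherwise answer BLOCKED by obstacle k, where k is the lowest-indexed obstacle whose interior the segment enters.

Obstacle 1 [(1,11) (3,1) (8,1) (10,9)]:
  edge (1,11)–(3,1): clear
  edge (3,1)–(8,1): clear
  edge (8,1)–(10,9): clear
  edge (10,9)–(1,11): clear
  midpoint (35/2,27/2) outside
  → clear
Obstacle 2 [(13,11) (15,3) (17,0) (24,6)]:
  edge (13,11)–(15,3): clear
  edge (15,3)–(17,0): clear
  edge (17,0)–(24,6): clear
  edge (24,6)–(13,11): clear
  midpoint (35/2,27/2) outside
  → clear
Obstacle 3 [(1,13) (11,15) (9,21) (6,20)]:
  edge (1,13)–(11,15): clear
  edge (11,15)–(9,21): clear
  edge (9,21)–(6,20): clear
  edge (6,20)–(1,13): clear
  midpoint (35/2,27/2) outside
  → clear

FREE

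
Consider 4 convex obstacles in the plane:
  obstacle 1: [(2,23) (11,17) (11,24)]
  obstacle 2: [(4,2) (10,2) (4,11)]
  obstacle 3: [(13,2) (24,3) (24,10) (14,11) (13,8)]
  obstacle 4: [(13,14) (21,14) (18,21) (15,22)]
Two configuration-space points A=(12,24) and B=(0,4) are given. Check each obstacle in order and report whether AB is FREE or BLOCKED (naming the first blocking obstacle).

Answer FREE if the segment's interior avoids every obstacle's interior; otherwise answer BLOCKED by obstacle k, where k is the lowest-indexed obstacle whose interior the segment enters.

Obstacle 1 [(2,23) (11,17) (11,24)]:
  edge (2,23)–(11,17): crosses AB
  edge (11,17)–(11,24): crosses AB
  edge (11,24)–(2,23): clear
  → BLOCKED
Obstacle 2 [(4,2) (10,2) (4,11)]:
  edge (4,2)–(10,2): clear
  edge (10,2)–(4,11): crosses AB
  edge (4,11)–(4,2): crosses AB
  → BLOCKED
Obstacle 3 [(13,2) (24,3) (24,10) (14,11) (13,8)]:
  edge (13,2)–(24,3): clear
  edge (24,3)–(24,10): clear
  edge (24,10)–(14,11): clear
  edge (14,11)–(13,8): clear
  edge (13,8)–(13,2): clear
  midpoint (6,14) outside
  → clear
Obstacle 4 [(13,14) (21,14) (18,21) (15,22)]:
  edge (13,14)–(21,14): clear
  edge (21,14)–(18,21): clear
  edge (18,21)–(15,22): clear
  edge (15,22)–(13,14): clear
  midpoint (6,14) outside
  → clear

BLOCKED by obstacle 1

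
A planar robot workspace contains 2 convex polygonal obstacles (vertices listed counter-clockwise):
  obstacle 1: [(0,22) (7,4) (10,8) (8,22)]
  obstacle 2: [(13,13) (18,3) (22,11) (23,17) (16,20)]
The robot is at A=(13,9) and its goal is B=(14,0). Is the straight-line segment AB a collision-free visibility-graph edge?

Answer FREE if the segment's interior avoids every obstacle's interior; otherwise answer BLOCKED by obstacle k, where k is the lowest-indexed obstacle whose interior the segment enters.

FREE

Obstacle 1 [(0,22) (7,4) (10,8) (8,22)]:
  edge (0,22)–(7,4): clear
  edge (7,4)–(10,8): clear
  edge (10,8)–(8,22): clear
  edge (8,22)–(0,22): clear
  midpoint (27/2,9/2) outside
  → clear
Obstacle 2 [(13,13) (18,3) (22,11) (23,17) (16,20)]:
  edge (13,13)–(18,3): clear
  edge (18,3)–(22,11): clear
  edge (22,11)–(23,17): clear
  edge (23,17)–(16,20): clear
  edge (16,20)–(13,13): clear
  midpoint (27/2,9/2) outside
  → clear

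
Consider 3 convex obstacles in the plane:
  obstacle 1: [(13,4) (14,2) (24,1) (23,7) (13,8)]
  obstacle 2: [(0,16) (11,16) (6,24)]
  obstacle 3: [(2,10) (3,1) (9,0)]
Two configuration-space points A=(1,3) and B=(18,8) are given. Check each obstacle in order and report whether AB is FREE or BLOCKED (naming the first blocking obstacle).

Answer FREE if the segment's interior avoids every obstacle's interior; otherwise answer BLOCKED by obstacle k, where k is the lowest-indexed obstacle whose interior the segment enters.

Obstacle 1 [(13,4) (14,2) (24,1) (23,7) (13,8)]:
  edge (13,4)–(14,2): clear
  edge (14,2)–(24,1): clear
  edge (24,1)–(23,7): clear
  edge (23,7)–(13,8): crosses AB
  edge (13,8)–(13,4): crosses AB
  → BLOCKED
Obstacle 2 [(0,16) (11,16) (6,24)]:
  edge (0,16)–(11,16): clear
  edge (11,16)–(6,24): clear
  edge (6,24)–(0,16): clear
  midpoint (19/2,11/2) outside
  → clear
Obstacle 3 [(2,10) (3,1) (9,0)]:
  edge (2,10)–(3,1): crosses AB
  edge (3,1)–(9,0): clear
  edge (9,0)–(2,10): crosses AB
  → BLOCKED

BLOCKED by obstacle 1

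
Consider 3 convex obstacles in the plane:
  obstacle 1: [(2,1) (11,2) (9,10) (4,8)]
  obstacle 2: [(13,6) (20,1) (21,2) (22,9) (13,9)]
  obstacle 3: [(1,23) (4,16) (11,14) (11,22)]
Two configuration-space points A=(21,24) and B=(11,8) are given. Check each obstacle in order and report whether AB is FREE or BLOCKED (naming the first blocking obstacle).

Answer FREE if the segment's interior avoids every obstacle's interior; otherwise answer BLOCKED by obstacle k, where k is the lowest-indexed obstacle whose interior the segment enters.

FREE

Obstacle 1 [(2,1) (11,2) (9,10) (4,8)]:
  edge (2,1)–(11,2): clear
  edge (11,2)–(9,10): clear
  edge (9,10)–(4,8): clear
  edge (4,8)–(2,1): clear
  midpoint (16,16) outside
  → clear
Obstacle 2 [(13,6) (20,1) (21,2) (22,9) (13,9)]:
  edge (13,6)–(20,1): clear
  edge (20,1)–(21,2): clear
  edge (21,2)–(22,9): clear
  edge (22,9)–(13,9): clear
  edge (13,9)–(13,6): clear
  midpoint (16,16) outside
  → clear
Obstacle 3 [(1,23) (4,16) (11,14) (11,22)]:
  edge (1,23)–(4,16): clear
  edge (4,16)–(11,14): clear
  edge (11,14)–(11,22): clear
  edge (11,22)–(1,23): clear
  midpoint (16,16) outside
  → clear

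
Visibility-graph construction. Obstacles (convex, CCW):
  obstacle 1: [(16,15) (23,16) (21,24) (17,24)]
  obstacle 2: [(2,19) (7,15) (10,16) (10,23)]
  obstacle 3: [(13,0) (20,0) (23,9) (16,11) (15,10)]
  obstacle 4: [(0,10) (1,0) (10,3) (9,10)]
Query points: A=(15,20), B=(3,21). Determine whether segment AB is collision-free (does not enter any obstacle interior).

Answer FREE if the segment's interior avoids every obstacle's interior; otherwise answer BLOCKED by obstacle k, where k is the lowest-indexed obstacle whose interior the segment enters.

BLOCKED by obstacle 2

Obstacle 1 [(16,15) (23,16) (21,24) (17,24)]:
  edge (16,15)–(23,16): clear
  edge (23,16)–(21,24): clear
  edge (21,24)–(17,24): clear
  edge (17,24)–(16,15): clear
  midpoint (9,41/2) outside
  → clear
Obstacle 2 [(2,19) (7,15) (10,16) (10,23)]:
  edge (2,19)–(7,15): clear
  edge (7,15)–(10,16): clear
  edge (10,16)–(10,23): crosses AB
  edge (10,23)–(2,19): crosses AB
  → BLOCKED
Obstacle 3 [(13,0) (20,0) (23,9) (16,11) (15,10)]:
  edge (13,0)–(20,0): clear
  edge (20,0)–(23,9): clear
  edge (23,9)–(16,11): clear
  edge (16,11)–(15,10): clear
  edge (15,10)–(13,0): clear
  midpoint (9,41/2) outside
  → clear
Obstacle 4 [(0,10) (1,0) (10,3) (9,10)]:
  edge (0,10)–(1,0): clear
  edge (1,0)–(10,3): clear
  edge (10,3)–(9,10): clear
  edge (9,10)–(0,10): clear
  midpoint (9,41/2) outside
  → clear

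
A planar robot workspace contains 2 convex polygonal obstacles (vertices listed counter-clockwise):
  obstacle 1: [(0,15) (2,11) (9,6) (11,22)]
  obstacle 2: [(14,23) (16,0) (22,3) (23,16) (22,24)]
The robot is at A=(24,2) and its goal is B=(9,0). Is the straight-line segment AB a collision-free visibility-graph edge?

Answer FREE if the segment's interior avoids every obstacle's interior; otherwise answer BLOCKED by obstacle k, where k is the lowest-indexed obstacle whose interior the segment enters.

Obstacle 1 [(0,15) (2,11) (9,6) (11,22)]:
  edge (0,15)–(2,11): clear
  edge (2,11)–(9,6): clear
  edge (9,6)–(11,22): clear
  edge (11,22)–(0,15): clear
  midpoint (33/2,1) outside
  → clear
Obstacle 2 [(14,23) (16,0) (22,3) (23,16) (22,24)]:
  edge (14,23)–(16,0): crosses AB
  edge (16,0)–(22,3): crosses AB
  edge (22,3)–(23,16): clear
  edge (23,16)–(22,24): clear
  edge (22,24)–(14,23): clear
  → BLOCKED

BLOCKED by obstacle 2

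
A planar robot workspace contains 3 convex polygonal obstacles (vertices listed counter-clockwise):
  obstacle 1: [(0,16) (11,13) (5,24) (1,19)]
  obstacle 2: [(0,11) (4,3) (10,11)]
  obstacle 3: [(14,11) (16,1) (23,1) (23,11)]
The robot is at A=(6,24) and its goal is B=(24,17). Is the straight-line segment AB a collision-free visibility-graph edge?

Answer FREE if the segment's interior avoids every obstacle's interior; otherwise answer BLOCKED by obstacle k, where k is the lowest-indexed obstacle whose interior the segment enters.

Obstacle 1 [(0,16) (11,13) (5,24) (1,19)]:
  edge (0,16)–(11,13): clear
  edge (11,13)–(5,24): clear
  edge (5,24)–(1,19): clear
  edge (1,19)–(0,16): clear
  midpoint (15,41/2) outside
  → clear
Obstacle 2 [(0,11) (4,3) (10,11)]:
  edge (0,11)–(4,3): clear
  edge (4,3)–(10,11): clear
  edge (10,11)–(0,11): clear
  midpoint (15,41/2) outside
  → clear
Obstacle 3 [(14,11) (16,1) (23,1) (23,11)]:
  edge (14,11)–(16,1): clear
  edge (16,1)–(23,1): clear
  edge (23,1)–(23,11): clear
  edge (23,11)–(14,11): clear
  midpoint (15,41/2) outside
  → clear

FREE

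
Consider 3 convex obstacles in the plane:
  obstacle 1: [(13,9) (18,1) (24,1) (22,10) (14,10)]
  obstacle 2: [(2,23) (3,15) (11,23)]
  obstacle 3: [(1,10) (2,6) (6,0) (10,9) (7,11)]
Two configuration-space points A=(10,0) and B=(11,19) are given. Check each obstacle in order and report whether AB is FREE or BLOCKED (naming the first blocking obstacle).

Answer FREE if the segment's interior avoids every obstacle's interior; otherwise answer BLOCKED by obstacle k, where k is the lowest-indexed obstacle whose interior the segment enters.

Obstacle 1 [(13,9) (18,1) (24,1) (22,10) (14,10)]:
  edge (13,9)–(18,1): clear
  edge (18,1)–(24,1): clear
  edge (24,1)–(22,10): clear
  edge (22,10)–(14,10): clear
  edge (14,10)–(13,9): clear
  midpoint (21/2,19/2) outside
  → clear
Obstacle 2 [(2,23) (3,15) (11,23)]:
  edge (2,23)–(3,15): clear
  edge (3,15)–(11,23): clear
  edge (11,23)–(2,23): clear
  midpoint (21/2,19/2) outside
  → clear
Obstacle 3 [(1,10) (2,6) (6,0) (10,9) (7,11)]:
  edge (1,10)–(2,6): clear
  edge (2,6)–(6,0): clear
  edge (6,0)–(10,9): clear
  edge (10,9)–(7,11): clear
  edge (7,11)–(1,10): clear
  midpoint (21/2,19/2) outside
  → clear

FREE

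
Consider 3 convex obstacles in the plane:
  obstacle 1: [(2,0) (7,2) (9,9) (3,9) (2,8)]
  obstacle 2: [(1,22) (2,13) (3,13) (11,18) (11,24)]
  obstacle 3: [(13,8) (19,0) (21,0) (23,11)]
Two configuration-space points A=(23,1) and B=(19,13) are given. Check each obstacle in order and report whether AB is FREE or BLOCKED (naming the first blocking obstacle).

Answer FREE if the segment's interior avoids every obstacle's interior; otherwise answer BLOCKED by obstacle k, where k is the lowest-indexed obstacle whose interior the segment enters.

Obstacle 1 [(2,0) (7,2) (9,9) (3,9) (2,8)]:
  edge (2,0)–(7,2): clear
  edge (7,2)–(9,9): clear
  edge (9,9)–(3,9): clear
  edge (3,9)–(2,8): clear
  edge (2,8)–(2,0): clear
  midpoint (21,7) outside
  → clear
Obstacle 2 [(1,22) (2,13) (3,13) (11,18) (11,24)]:
  edge (1,22)–(2,13): clear
  edge (2,13)–(3,13): clear
  edge (3,13)–(11,18): clear
  edge (11,18)–(11,24): clear
  edge (11,24)–(1,22): clear
  midpoint (21,7) outside
  → clear
Obstacle 3 [(13,8) (19,0) (21,0) (23,11)]:
  edge (13,8)–(19,0): clear
  edge (19,0)–(21,0): clear
  edge (21,0)–(23,11): crosses AB
  edge (23,11)–(13,8): crosses AB
  → BLOCKED

BLOCKED by obstacle 3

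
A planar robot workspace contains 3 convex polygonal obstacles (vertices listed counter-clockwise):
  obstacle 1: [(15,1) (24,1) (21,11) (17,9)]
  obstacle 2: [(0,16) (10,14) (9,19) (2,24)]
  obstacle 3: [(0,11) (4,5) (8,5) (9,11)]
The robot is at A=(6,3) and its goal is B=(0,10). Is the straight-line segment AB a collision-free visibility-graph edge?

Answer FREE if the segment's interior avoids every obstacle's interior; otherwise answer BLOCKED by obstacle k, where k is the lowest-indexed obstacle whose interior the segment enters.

BLOCKED by obstacle 3

Obstacle 1 [(15,1) (24,1) (21,11) (17,9)]:
  edge (15,1)–(24,1): clear
  edge (24,1)–(21,11): clear
  edge (21,11)–(17,9): clear
  edge (17,9)–(15,1): clear
  midpoint (3,13/2) outside
  → clear
Obstacle 2 [(0,16) (10,14) (9,19) (2,24)]:
  edge (0,16)–(10,14): clear
  edge (10,14)–(9,19): clear
  edge (9,19)–(2,24): clear
  edge (2,24)–(0,16): clear
  midpoint (3,13/2) outside
  → clear
Obstacle 3 [(0,11) (4,5) (8,5) (9,11)]:
  edge (0,11)–(4,5): crosses AB
  edge (4,5)–(8,5): crosses AB
  edge (8,5)–(9,11): clear
  edge (9,11)–(0,11): clear
  → BLOCKED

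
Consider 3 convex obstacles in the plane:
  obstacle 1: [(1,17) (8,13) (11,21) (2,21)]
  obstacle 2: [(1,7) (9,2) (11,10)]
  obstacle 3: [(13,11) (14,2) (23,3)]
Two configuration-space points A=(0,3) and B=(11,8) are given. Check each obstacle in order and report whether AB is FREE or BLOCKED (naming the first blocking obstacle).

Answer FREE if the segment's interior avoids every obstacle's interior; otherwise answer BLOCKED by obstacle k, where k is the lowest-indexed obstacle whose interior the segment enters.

Obstacle 1 [(1,17) (8,13) (11,21) (2,21)]:
  edge (1,17)–(8,13): clear
  edge (8,13)–(11,21): clear
  edge (11,21)–(2,21): clear
  edge (2,21)–(1,17): clear
  midpoint (11/2,11/2) outside
  → clear
Obstacle 2 [(1,7) (9,2) (11,10)]:
  edge (1,7)–(9,2): crosses AB
  edge (9,2)–(11,10): crosses AB
  edge (11,10)–(1,7): clear
  → BLOCKED
Obstacle 3 [(13,11) (14,2) (23,3)]:
  edge (13,11)–(14,2): clear
  edge (14,2)–(23,3): clear
  edge (23,3)–(13,11): clear
  midpoint (11/2,11/2) outside
  → clear

BLOCKED by obstacle 2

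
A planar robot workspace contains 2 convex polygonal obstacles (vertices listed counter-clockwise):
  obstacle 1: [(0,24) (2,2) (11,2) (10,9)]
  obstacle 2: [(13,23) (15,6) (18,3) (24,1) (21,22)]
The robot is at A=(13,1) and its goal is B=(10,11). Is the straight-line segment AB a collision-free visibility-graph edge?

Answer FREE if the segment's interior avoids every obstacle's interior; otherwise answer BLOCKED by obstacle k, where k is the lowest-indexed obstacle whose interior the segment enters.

FREE

Obstacle 1 [(0,24) (2,2) (11,2) (10,9)]:
  edge (0,24)–(2,2): clear
  edge (2,2)–(11,2): clear
  edge (11,2)–(10,9): clear
  edge (10,9)–(0,24): clear
  midpoint (23/2,6) outside
  → clear
Obstacle 2 [(13,23) (15,6) (18,3) (24,1) (21,22)]:
  edge (13,23)–(15,6): clear
  edge (15,6)–(18,3): clear
  edge (18,3)–(24,1): clear
  edge (24,1)–(21,22): clear
  edge (21,22)–(13,23): clear
  midpoint (23/2,6) outside
  → clear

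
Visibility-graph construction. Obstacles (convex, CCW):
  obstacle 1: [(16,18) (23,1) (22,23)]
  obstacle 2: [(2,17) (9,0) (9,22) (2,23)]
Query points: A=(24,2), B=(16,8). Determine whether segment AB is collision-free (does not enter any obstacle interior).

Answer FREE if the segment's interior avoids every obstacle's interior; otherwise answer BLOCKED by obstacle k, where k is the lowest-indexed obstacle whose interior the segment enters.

Obstacle 1 [(16,18) (23,1) (22,23)]:
  edge (16,18)–(23,1): crosses AB
  edge (23,1)–(22,23): crosses AB
  edge (22,23)–(16,18): clear
  → BLOCKED
Obstacle 2 [(2,17) (9,0) (9,22) (2,23)]:
  edge (2,17)–(9,0): clear
  edge (9,0)–(9,22): clear
  edge (9,22)–(2,23): clear
  edge (2,23)–(2,17): clear
  midpoint (20,5) outside
  → clear

BLOCKED by obstacle 1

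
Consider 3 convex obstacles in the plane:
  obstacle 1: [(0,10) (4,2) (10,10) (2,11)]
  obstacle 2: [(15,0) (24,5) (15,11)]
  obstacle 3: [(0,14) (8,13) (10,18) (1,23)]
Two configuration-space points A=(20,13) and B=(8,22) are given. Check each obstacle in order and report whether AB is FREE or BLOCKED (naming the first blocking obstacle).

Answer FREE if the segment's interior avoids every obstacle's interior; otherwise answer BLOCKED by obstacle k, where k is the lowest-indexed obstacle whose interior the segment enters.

Obstacle 1 [(0,10) (4,2) (10,10) (2,11)]:
  edge (0,10)–(4,2): clear
  edge (4,2)–(10,10): clear
  edge (10,10)–(2,11): clear
  edge (2,11)–(0,10): clear
  midpoint (14,35/2) outside
  → clear
Obstacle 2 [(15,0) (24,5) (15,11)]:
  edge (15,0)–(24,5): clear
  edge (24,5)–(15,11): clear
  edge (15,11)–(15,0): clear
  midpoint (14,35/2) outside
  → clear
Obstacle 3 [(0,14) (8,13) (10,18) (1,23)]:
  edge (0,14)–(8,13): clear
  edge (8,13)–(10,18): clear
  edge (10,18)–(1,23): clear
  edge (1,23)–(0,14): clear
  midpoint (14,35/2) outside
  → clear

FREE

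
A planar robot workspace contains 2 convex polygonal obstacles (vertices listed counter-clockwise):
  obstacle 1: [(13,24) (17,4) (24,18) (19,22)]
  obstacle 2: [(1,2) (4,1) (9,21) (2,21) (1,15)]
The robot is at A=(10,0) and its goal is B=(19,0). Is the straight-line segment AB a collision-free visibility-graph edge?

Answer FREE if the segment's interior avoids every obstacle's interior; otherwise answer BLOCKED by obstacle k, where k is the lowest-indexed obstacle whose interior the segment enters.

Obstacle 1 [(13,24) (17,4) (24,18) (19,22)]:
  edge (13,24)–(17,4): clear
  edge (17,4)–(24,18): clear
  edge (24,18)–(19,22): clear
  edge (19,22)–(13,24): clear
  midpoint (29/2,0) outside
  → clear
Obstacle 2 [(1,2) (4,1) (9,21) (2,21) (1,15)]:
  edge (1,2)–(4,1): clear
  edge (4,1)–(9,21): clear
  edge (9,21)–(2,21): clear
  edge (2,21)–(1,15): clear
  edge (1,15)–(1,2): clear
  midpoint (29/2,0) outside
  → clear

FREE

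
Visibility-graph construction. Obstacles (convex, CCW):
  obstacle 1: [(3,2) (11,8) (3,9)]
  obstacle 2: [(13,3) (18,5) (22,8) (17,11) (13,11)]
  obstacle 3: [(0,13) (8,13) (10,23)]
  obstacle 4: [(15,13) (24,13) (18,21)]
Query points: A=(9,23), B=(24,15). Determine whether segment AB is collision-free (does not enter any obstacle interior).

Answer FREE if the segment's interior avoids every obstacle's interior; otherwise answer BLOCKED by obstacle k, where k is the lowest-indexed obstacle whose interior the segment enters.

BLOCKED by obstacle 3

Obstacle 1 [(3,2) (11,8) (3,9)]:
  edge (3,2)–(11,8): clear
  edge (11,8)–(3,9): clear
  edge (3,9)–(3,2): clear
  midpoint (33/2,19) outside
  → clear
Obstacle 2 [(13,3) (18,5) (22,8) (17,11) (13,11)]:
  edge (13,3)–(18,5): clear
  edge (18,5)–(22,8): clear
  edge (22,8)–(17,11): clear
  edge (17,11)–(13,11): clear
  edge (13,11)–(13,3): clear
  midpoint (33/2,19) outside
  → clear
Obstacle 3 [(0,13) (8,13) (10,23)]:
  edge (0,13)–(8,13): clear
  edge (8,13)–(10,23): crosses AB
  edge (10,23)–(0,13): crosses AB
  → BLOCKED
Obstacle 4 [(15,13) (24,13) (18,21)]:
  edge (15,13)–(24,13): clear
  edge (24,13)–(18,21): crosses AB
  edge (18,21)–(15,13): crosses AB
  → BLOCKED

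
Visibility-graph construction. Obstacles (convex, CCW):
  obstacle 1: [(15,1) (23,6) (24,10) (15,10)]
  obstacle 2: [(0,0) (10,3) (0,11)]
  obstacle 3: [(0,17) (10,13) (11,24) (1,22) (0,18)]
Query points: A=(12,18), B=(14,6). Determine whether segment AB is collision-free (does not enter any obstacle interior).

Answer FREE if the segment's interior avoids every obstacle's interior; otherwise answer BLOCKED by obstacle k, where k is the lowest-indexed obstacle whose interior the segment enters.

FREE

Obstacle 1 [(15,1) (23,6) (24,10) (15,10)]:
  edge (15,1)–(23,6): clear
  edge (23,6)–(24,10): clear
  edge (24,10)–(15,10): clear
  edge (15,10)–(15,1): clear
  midpoint (13,12) outside
  → clear
Obstacle 2 [(0,0) (10,3) (0,11)]:
  edge (0,0)–(10,3): clear
  edge (10,3)–(0,11): clear
  edge (0,11)–(0,0): clear
  midpoint (13,12) outside
  → clear
Obstacle 3 [(0,17) (10,13) (11,24) (1,22) (0,18)]:
  edge (0,17)–(10,13): clear
  edge (10,13)–(11,24): clear
  edge (11,24)–(1,22): clear
  edge (1,22)–(0,18): clear
  edge (0,18)–(0,17): clear
  midpoint (13,12) outside
  → clear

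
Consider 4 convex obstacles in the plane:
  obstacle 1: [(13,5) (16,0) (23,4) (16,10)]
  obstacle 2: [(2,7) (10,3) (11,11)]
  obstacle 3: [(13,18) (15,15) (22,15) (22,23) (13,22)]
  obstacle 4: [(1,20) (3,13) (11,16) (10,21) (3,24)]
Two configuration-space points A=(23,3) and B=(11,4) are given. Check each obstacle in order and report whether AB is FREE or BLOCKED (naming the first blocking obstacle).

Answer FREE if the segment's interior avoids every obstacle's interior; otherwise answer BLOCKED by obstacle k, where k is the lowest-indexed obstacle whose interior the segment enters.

BLOCKED by obstacle 1

Obstacle 1 [(13,5) (16,0) (23,4) (16,10)]:
  edge (13,5)–(16,0): crosses AB
  edge (16,0)–(23,4): crosses AB
  edge (23,4)–(16,10): clear
  edge (16,10)–(13,5): clear
  → BLOCKED
Obstacle 2 [(2,7) (10,3) (11,11)]:
  edge (2,7)–(10,3): clear
  edge (10,3)–(11,11): clear
  edge (11,11)–(2,7): clear
  midpoint (17,7/2) outside
  → clear
Obstacle 3 [(13,18) (15,15) (22,15) (22,23) (13,22)]:
  edge (13,18)–(15,15): clear
  edge (15,15)–(22,15): clear
  edge (22,15)–(22,23): clear
  edge (22,23)–(13,22): clear
  edge (13,22)–(13,18): clear
  midpoint (17,7/2) outside
  → clear
Obstacle 4 [(1,20) (3,13) (11,16) (10,21) (3,24)]:
  edge (1,20)–(3,13): clear
  edge (3,13)–(11,16): clear
  edge (11,16)–(10,21): clear
  edge (10,21)–(3,24): clear
  edge (3,24)–(1,20): clear
  midpoint (17,7/2) outside
  → clear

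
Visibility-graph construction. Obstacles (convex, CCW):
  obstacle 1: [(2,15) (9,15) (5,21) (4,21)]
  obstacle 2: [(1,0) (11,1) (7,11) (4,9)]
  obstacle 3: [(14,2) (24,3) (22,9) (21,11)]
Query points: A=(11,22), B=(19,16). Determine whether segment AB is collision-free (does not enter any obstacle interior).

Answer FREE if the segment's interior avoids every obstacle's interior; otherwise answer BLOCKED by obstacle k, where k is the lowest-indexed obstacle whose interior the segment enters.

Obstacle 1 [(2,15) (9,15) (5,21) (4,21)]:
  edge (2,15)–(9,15): clear
  edge (9,15)–(5,21): clear
  edge (5,21)–(4,21): clear
  edge (4,21)–(2,15): clear
  midpoint (15,19) outside
  → clear
Obstacle 2 [(1,0) (11,1) (7,11) (4,9)]:
  edge (1,0)–(11,1): clear
  edge (11,1)–(7,11): clear
  edge (7,11)–(4,9): clear
  edge (4,9)–(1,0): clear
  midpoint (15,19) outside
  → clear
Obstacle 3 [(14,2) (24,3) (22,9) (21,11)]:
  edge (14,2)–(24,3): clear
  edge (24,3)–(22,9): clear
  edge (22,9)–(21,11): clear
  edge (21,11)–(14,2): clear
  midpoint (15,19) outside
  → clear

FREE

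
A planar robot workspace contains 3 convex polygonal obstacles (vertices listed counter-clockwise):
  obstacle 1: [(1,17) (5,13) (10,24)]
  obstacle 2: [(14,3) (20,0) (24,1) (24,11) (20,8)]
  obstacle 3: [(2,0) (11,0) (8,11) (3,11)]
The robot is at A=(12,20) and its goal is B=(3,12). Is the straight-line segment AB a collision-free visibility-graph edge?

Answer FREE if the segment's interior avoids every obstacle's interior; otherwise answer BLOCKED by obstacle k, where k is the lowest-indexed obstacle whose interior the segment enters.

BLOCKED by obstacle 1

Obstacle 1 [(1,17) (5,13) (10,24)]:
  edge (1,17)–(5,13): crosses AB
  edge (5,13)–(10,24): crosses AB
  edge (10,24)–(1,17): clear
  → BLOCKED
Obstacle 2 [(14,3) (20,0) (24,1) (24,11) (20,8)]:
  edge (14,3)–(20,0): clear
  edge (20,0)–(24,1): clear
  edge (24,1)–(24,11): clear
  edge (24,11)–(20,8): clear
  edge (20,8)–(14,3): clear
  midpoint (15/2,16) outside
  → clear
Obstacle 3 [(2,0) (11,0) (8,11) (3,11)]:
  edge (2,0)–(11,0): clear
  edge (11,0)–(8,11): clear
  edge (8,11)–(3,11): clear
  edge (3,11)–(2,0): clear
  midpoint (15/2,16) outside
  → clear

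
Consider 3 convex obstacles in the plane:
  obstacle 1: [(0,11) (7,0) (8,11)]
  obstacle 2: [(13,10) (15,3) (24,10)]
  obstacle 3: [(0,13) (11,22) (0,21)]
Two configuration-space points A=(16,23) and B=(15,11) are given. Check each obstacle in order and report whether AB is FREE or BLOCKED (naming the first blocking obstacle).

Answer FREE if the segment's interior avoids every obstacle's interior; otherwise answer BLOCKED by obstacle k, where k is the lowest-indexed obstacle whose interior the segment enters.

Obstacle 1 [(0,11) (7,0) (8,11)]:
  edge (0,11)–(7,0): clear
  edge (7,0)–(8,11): clear
  edge (8,11)–(0,11): clear
  midpoint (31/2,17) outside
  → clear
Obstacle 2 [(13,10) (15,3) (24,10)]:
  edge (13,10)–(15,3): clear
  edge (15,3)–(24,10): clear
  edge (24,10)–(13,10): clear
  midpoint (31/2,17) outside
  → clear
Obstacle 3 [(0,13) (11,22) (0,21)]:
  edge (0,13)–(11,22): clear
  edge (11,22)–(0,21): clear
  edge (0,21)–(0,13): clear
  midpoint (31/2,17) outside
  → clear

FREE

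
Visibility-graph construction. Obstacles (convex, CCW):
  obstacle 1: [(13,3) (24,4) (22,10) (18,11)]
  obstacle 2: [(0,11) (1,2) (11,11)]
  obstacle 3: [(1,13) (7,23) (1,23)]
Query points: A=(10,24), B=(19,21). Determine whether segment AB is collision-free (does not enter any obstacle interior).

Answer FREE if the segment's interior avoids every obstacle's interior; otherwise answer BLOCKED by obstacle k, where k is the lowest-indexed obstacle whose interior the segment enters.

Obstacle 1 [(13,3) (24,4) (22,10) (18,11)]:
  edge (13,3)–(24,4): clear
  edge (24,4)–(22,10): clear
  edge (22,10)–(18,11): clear
  edge (18,11)–(13,3): clear
  midpoint (29/2,45/2) outside
  → clear
Obstacle 2 [(0,11) (1,2) (11,11)]:
  edge (0,11)–(1,2): clear
  edge (1,2)–(11,11): clear
  edge (11,11)–(0,11): clear
  midpoint (29/2,45/2) outside
  → clear
Obstacle 3 [(1,13) (7,23) (1,23)]:
  edge (1,13)–(7,23): clear
  edge (7,23)–(1,23): clear
  edge (1,23)–(1,13): clear
  midpoint (29/2,45/2) outside
  → clear

FREE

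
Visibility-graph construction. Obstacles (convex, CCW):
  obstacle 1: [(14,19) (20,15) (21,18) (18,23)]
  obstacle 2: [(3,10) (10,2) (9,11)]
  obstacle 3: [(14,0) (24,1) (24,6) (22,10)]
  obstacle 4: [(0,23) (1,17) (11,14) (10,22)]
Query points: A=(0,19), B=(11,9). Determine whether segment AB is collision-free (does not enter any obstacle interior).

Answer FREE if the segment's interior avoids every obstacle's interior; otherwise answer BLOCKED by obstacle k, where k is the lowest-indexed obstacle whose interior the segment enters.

Obstacle 1 [(14,19) (20,15) (21,18) (18,23)]:
  edge (14,19)–(20,15): clear
  edge (20,15)–(21,18): clear
  edge (21,18)–(18,23): clear
  edge (18,23)–(14,19): clear
  midpoint (11/2,14) outside
  → clear
Obstacle 2 [(3,10) (10,2) (9,11)]:
  edge (3,10)–(10,2): clear
  edge (10,2)–(9,11): crosses AB
  edge (9,11)–(3,10): crosses AB
  → BLOCKED
Obstacle 3 [(14,0) (24,1) (24,6) (22,10)]:
  edge (14,0)–(24,1): clear
  edge (24,1)–(24,6): clear
  edge (24,6)–(22,10): clear
  edge (22,10)–(14,0): clear
  midpoint (11/2,14) outside
  → clear
Obstacle 4 [(0,23) (1,17) (11,14) (10,22)]:
  edge (0,23)–(1,17): crosses AB
  edge (1,17)–(11,14): crosses AB
  edge (11,14)–(10,22): clear
  edge (10,22)–(0,23): clear
  → BLOCKED

BLOCKED by obstacle 2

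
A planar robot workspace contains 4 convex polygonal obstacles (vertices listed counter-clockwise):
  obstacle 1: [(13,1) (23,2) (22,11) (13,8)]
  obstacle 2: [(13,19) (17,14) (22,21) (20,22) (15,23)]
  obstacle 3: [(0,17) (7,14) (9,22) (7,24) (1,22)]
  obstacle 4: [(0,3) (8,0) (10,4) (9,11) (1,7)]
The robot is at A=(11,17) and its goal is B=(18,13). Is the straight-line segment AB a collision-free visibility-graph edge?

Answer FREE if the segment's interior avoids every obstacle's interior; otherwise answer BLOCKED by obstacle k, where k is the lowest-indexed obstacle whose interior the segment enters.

Obstacle 1 [(13,1) (23,2) (22,11) (13,8)]:
  edge (13,1)–(23,2): clear
  edge (23,2)–(22,11): clear
  edge (22,11)–(13,8): clear
  edge (13,8)–(13,1): clear
  midpoint (29/2,15) outside
  → clear
Obstacle 2 [(13,19) (17,14) (22,21) (20,22) (15,23)]:
  edge (13,19)–(17,14): clear
  edge (17,14)–(22,21): clear
  edge (22,21)–(20,22): clear
  edge (20,22)–(15,23): clear
  edge (15,23)–(13,19): clear
  midpoint (29/2,15) outside
  → clear
Obstacle 3 [(0,17) (7,14) (9,22) (7,24) (1,22)]:
  edge (0,17)–(7,14): clear
  edge (7,14)–(9,22): clear
  edge (9,22)–(7,24): clear
  edge (7,24)–(1,22): clear
  edge (1,22)–(0,17): clear
  midpoint (29/2,15) outside
  → clear
Obstacle 4 [(0,3) (8,0) (10,4) (9,11) (1,7)]:
  edge (0,3)–(8,0): clear
  edge (8,0)–(10,4): clear
  edge (10,4)–(9,11): clear
  edge (9,11)–(1,7): clear
  edge (1,7)–(0,3): clear
  midpoint (29/2,15) outside
  → clear

FREE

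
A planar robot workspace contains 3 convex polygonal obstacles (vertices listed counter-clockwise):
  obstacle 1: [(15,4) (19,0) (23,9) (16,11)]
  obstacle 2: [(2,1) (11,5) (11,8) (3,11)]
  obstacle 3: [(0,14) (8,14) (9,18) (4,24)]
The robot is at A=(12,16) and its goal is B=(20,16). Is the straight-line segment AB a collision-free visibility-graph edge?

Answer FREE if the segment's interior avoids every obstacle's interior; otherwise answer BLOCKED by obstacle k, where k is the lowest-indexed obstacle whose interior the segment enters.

FREE

Obstacle 1 [(15,4) (19,0) (23,9) (16,11)]:
  edge (15,4)–(19,0): clear
  edge (19,0)–(23,9): clear
  edge (23,9)–(16,11): clear
  edge (16,11)–(15,4): clear
  midpoint (16,16) outside
  → clear
Obstacle 2 [(2,1) (11,5) (11,8) (3,11)]:
  edge (2,1)–(11,5): clear
  edge (11,5)–(11,8): clear
  edge (11,8)–(3,11): clear
  edge (3,11)–(2,1): clear
  midpoint (16,16) outside
  → clear
Obstacle 3 [(0,14) (8,14) (9,18) (4,24)]:
  edge (0,14)–(8,14): clear
  edge (8,14)–(9,18): clear
  edge (9,18)–(4,24): clear
  edge (4,24)–(0,14): clear
  midpoint (16,16) outside
  → clear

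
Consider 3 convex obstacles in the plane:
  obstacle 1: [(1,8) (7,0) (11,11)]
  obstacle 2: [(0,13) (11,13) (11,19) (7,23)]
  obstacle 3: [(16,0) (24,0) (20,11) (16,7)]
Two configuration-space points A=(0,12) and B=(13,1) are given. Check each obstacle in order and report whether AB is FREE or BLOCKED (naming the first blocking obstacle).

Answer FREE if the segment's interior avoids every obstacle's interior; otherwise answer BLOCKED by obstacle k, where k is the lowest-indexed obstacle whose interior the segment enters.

Obstacle 1 [(1,8) (7,0) (11,11)]:
  edge (1,8)–(7,0): clear
  edge (7,0)–(11,11): crosses AB
  edge (11,11)–(1,8): crosses AB
  → BLOCKED
Obstacle 2 [(0,13) (11,13) (11,19) (7,23)]:
  edge (0,13)–(11,13): clear
  edge (11,13)–(11,19): clear
  edge (11,19)–(7,23): clear
  edge (7,23)–(0,13): clear
  midpoint (13/2,13/2) outside
  → clear
Obstacle 3 [(16,0) (24,0) (20,11) (16,7)]:
  edge (16,0)–(24,0): clear
  edge (24,0)–(20,11): clear
  edge (20,11)–(16,7): clear
  edge (16,7)–(16,0): clear
  midpoint (13/2,13/2) outside
  → clear

BLOCKED by obstacle 1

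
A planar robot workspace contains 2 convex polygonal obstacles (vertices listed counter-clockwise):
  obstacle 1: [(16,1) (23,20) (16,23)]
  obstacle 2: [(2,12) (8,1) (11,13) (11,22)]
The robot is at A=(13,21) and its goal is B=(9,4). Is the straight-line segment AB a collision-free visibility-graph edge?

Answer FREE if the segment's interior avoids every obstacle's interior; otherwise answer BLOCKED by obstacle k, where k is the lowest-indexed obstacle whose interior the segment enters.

Obstacle 1 [(16,1) (23,20) (16,23)]:
  edge (16,1)–(23,20): clear
  edge (23,20)–(16,23): clear
  edge (16,23)–(16,1): clear
  midpoint (11,25/2) outside
  → clear
Obstacle 2 [(2,12) (8,1) (11,13) (11,22)]:
  edge (2,12)–(8,1): clear
  edge (8,1)–(11,13): clear
  edge (11,13)–(11,22): clear
  edge (11,22)–(2,12): clear
  midpoint (11,25/2) outside
  → clear

FREE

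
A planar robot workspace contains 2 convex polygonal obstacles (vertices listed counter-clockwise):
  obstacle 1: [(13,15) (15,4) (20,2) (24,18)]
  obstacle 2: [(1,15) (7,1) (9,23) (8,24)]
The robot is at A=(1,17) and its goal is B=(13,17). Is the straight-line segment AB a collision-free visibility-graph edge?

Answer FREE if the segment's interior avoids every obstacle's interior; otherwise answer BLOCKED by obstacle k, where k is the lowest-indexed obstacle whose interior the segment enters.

Obstacle 1 [(13,15) (15,4) (20,2) (24,18)]:
  edge (13,15)–(15,4): clear
  edge (15,4)–(20,2): clear
  edge (20,2)–(24,18): clear
  edge (24,18)–(13,15): clear
  midpoint (7,17) outside
  → clear
Obstacle 2 [(1,15) (7,1) (9,23) (8,24)]:
  edge (1,15)–(7,1): clear
  edge (7,1)–(9,23): crosses AB
  edge (9,23)–(8,24): clear
  edge (8,24)–(1,15): crosses AB
  → BLOCKED

BLOCKED by obstacle 2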